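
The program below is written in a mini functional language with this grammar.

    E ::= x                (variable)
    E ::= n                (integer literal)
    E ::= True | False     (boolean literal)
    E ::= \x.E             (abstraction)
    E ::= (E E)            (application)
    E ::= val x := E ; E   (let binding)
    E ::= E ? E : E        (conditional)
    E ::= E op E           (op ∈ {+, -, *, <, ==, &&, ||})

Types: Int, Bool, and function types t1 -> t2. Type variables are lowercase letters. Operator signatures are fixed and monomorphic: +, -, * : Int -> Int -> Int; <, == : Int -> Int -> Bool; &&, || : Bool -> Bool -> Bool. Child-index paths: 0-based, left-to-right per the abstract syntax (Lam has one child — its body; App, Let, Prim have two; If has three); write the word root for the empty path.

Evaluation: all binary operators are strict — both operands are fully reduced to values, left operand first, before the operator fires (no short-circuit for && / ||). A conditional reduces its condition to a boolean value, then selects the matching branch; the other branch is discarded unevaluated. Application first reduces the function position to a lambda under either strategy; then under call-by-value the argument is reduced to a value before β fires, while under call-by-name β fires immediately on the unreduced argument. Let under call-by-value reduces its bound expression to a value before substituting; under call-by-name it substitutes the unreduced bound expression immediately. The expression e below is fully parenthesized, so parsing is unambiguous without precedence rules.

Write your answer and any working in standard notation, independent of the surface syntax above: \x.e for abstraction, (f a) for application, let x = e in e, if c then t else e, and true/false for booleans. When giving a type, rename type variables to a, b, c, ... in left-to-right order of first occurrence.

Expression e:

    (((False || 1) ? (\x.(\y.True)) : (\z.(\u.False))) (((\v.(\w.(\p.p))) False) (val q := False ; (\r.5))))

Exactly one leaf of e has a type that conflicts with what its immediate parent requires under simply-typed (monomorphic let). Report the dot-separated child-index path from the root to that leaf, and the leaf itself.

Derivation:
  unify Bool ~ Bool
  unify Int ~ Bool
  FAIL: mismatch Int ~ Bool

Answer: 0.0.1 : 1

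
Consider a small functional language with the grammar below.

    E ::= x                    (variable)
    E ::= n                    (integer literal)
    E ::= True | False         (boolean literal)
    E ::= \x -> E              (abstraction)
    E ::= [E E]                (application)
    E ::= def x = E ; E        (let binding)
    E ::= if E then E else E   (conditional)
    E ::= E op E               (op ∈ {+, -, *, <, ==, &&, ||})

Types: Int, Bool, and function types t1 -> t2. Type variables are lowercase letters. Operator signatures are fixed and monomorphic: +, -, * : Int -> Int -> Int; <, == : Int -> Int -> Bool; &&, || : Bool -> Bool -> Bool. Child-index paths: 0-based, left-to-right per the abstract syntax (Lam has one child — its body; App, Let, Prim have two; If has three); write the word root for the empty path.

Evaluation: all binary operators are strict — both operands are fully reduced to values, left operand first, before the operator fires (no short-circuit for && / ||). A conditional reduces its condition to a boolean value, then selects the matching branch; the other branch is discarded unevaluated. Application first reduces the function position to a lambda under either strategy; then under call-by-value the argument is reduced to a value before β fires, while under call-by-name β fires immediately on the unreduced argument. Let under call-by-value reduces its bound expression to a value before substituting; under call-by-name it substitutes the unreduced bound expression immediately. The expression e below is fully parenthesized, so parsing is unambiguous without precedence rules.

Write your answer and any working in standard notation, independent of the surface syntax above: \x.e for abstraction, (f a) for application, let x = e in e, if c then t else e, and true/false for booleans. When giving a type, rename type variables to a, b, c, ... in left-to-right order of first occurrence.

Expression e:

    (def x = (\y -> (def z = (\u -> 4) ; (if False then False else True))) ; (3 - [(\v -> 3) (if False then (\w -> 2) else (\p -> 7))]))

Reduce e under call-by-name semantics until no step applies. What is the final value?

Trace:
step 0: (let x = (\y.(let z = (\u.4) in (if false then false else true))) in (3 - ((\v.3) (if false then (\w.2) else (\p.7)))))
step 1: [let@root] (3 - ((\v.3) (if false then (\w.2) else (\p.7))))
step 2: [beta@1] (3 - 3)
step 3: [delta@root] 0

Answer: 0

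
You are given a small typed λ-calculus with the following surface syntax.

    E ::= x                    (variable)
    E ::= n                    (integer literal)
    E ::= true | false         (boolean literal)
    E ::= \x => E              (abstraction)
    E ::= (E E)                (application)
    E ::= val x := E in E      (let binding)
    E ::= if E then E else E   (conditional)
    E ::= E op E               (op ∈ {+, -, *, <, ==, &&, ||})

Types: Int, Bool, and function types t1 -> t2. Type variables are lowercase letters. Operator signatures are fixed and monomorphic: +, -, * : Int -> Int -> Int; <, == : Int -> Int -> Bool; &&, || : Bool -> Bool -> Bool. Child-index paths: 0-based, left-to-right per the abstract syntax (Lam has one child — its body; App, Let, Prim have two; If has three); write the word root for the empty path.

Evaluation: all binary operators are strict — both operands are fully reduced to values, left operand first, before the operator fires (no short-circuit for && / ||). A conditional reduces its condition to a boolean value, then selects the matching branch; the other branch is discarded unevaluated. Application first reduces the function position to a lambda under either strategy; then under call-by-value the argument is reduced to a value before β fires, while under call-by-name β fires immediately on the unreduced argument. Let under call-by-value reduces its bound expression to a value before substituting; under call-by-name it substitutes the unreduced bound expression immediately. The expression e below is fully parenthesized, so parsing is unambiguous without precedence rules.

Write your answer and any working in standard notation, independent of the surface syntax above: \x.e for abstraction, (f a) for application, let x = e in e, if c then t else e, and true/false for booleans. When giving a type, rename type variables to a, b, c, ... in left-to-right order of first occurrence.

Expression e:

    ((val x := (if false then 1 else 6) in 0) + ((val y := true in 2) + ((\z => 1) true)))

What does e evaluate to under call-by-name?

Answer: 3

Derivation:
step 0: ((let x = (if false then 1 else 6) in 0) + ((let y = true in 2) + ((\z.1) true)))
step 1: [let@0] (0 + ((let y = true in 2) + ((\z.1) true)))
step 2: [let@1.0] (0 + (2 + ((\z.1) true)))
step 3: [beta@1.1] (0 + (2 + 1))
step 4: [delta@1] (0 + 3)
step 5: [delta@root] 3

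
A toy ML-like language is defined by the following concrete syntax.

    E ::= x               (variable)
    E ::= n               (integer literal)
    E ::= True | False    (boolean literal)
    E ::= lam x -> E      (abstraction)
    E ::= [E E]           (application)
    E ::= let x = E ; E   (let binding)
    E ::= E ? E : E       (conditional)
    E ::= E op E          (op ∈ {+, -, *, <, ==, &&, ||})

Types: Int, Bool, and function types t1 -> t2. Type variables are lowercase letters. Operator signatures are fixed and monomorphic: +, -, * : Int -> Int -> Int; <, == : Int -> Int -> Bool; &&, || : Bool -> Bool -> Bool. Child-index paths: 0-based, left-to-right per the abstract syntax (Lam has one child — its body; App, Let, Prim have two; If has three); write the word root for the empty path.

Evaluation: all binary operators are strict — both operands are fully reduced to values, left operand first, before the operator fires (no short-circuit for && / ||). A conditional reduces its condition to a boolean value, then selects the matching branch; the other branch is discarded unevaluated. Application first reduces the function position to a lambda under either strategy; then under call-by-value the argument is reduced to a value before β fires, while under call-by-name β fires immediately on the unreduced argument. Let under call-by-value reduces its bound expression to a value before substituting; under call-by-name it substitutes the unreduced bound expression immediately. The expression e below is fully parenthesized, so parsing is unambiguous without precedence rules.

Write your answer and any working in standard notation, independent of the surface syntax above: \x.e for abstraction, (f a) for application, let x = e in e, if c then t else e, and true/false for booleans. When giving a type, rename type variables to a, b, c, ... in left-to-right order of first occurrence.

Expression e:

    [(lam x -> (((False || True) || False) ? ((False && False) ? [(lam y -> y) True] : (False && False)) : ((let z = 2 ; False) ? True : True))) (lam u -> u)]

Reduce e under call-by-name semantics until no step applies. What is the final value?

Working:
step 0: ((\x.(if ((false || true) || false) then (if (false && false) then ((\y.y) true) else (false && false)) else (if (let z = 2 in false) then true else true))) (\u.u))
step 1: [beta@root] (if ((false || true) || false) then (if (false && false) then ((\y.y) true) else (false && false)) else (if (let z = 2 in false) then true else true))
step 2: [delta@0.0] (if (true || false) then (if (false && false) then ((\y.y) true) else (false && false)) else (if (let z = 2 in false) then true else true))
step 3: [delta@0] (if true then (if (false && false) then ((\y.y) true) else (false && false)) else (if (let z = 2 in false) then true else true))
step 4: [if@root] (if (false && false) then ((\y.y) true) else (false && false))
step 5: [delta@0] (if false then ((\y.y) true) else (false && false))
step 6: [if@root] (false && false)
step 7: [delta@root] false

Answer: false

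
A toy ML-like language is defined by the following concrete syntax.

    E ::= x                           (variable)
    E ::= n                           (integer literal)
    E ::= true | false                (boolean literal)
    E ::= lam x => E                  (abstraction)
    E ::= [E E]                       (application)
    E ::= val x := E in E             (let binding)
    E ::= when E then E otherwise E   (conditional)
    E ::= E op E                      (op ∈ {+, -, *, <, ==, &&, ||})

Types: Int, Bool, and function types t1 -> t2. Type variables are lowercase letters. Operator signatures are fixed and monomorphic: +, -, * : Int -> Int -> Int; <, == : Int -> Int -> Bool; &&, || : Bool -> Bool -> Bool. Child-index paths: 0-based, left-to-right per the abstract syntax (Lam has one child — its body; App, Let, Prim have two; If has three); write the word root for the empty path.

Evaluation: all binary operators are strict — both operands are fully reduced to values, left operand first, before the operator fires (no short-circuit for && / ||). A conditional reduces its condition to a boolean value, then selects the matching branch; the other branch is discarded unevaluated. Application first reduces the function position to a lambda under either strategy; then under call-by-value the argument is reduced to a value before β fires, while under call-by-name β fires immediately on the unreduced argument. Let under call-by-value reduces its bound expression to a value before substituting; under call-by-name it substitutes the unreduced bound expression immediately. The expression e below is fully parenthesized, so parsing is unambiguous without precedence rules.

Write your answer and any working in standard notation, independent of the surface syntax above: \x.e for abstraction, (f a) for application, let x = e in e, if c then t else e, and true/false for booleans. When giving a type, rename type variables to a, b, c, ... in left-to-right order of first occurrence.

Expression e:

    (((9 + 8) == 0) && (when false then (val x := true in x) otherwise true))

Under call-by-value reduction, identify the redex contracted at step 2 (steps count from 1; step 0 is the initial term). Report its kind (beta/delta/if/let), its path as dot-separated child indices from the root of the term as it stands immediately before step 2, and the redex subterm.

Derivation:
step 0: (((9 + 8) == 0) && (if false then (let x = true in x) else true))
step 1: [delta@0.0] ((17 == 0) && (if false then (let x = true in x) else true))
step 2: [delta@0] (false && (if false then (let x = true in x) else true))

Answer: delta at 0 : (17 == 0)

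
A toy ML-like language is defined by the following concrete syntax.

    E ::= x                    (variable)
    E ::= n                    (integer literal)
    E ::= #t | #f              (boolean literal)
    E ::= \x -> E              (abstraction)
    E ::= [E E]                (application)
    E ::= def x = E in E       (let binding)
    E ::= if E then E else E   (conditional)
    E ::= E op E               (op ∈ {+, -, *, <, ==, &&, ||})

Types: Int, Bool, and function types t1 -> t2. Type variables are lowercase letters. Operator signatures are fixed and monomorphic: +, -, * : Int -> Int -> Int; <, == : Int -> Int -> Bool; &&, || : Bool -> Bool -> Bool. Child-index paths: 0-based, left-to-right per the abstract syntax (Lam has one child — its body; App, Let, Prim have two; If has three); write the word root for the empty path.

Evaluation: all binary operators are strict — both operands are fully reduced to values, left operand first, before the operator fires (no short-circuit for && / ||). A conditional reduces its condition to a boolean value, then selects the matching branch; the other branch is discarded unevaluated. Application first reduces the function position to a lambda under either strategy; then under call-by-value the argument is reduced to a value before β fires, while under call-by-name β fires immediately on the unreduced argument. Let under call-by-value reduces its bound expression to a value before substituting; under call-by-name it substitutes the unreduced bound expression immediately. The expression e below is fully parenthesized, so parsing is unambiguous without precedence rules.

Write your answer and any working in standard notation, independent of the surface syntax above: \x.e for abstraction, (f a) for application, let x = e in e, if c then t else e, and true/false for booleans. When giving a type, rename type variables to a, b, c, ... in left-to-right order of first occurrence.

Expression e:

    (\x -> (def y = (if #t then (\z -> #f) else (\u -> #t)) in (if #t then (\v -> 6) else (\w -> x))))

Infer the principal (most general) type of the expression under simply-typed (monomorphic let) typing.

Trace:
  unify Bool ~ Bool
\z._ : b -> Bool
\u._ : c -> Bool
  unify b -> Bool ~ c -> Bool
  unify b ~ c
  unify Bool ~ Bool
let y : c -> Bool
  unify Bool ~ Bool
\v._ : d -> Int
x : a
\w._ : e -> a
  unify d -> Int ~ e -> a
  unify d ~ e
  unify Int ~ a
\x._ : Int -> e -> Int

Answer: Int -> a -> Int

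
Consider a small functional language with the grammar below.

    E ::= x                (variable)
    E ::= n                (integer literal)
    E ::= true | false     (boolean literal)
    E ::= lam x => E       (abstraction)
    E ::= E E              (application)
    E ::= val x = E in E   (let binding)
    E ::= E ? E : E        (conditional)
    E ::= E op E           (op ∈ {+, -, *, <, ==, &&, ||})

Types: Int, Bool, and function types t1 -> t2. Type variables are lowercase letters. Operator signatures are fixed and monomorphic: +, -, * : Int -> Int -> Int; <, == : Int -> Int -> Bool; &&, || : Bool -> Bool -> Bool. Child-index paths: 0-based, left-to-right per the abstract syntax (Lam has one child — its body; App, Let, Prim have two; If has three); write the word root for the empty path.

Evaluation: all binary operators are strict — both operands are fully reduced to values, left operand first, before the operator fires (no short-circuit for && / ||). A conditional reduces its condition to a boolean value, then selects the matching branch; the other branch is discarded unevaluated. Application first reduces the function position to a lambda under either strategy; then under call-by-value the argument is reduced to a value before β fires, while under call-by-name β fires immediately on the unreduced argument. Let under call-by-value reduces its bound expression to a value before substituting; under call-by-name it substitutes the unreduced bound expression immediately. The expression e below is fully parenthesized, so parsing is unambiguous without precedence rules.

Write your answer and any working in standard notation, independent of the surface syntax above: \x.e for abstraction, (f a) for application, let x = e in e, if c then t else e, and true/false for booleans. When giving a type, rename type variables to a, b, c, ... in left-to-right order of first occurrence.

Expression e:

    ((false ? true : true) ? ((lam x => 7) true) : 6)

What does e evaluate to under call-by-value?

Working:
step 0: (if (if false then true else true) then ((\x.7) true) else 6)
step 1: [if@0] (if true then ((\x.7) true) else 6)
step 2: [if@root] ((\x.7) true)
step 3: [beta@root] 7

Answer: 7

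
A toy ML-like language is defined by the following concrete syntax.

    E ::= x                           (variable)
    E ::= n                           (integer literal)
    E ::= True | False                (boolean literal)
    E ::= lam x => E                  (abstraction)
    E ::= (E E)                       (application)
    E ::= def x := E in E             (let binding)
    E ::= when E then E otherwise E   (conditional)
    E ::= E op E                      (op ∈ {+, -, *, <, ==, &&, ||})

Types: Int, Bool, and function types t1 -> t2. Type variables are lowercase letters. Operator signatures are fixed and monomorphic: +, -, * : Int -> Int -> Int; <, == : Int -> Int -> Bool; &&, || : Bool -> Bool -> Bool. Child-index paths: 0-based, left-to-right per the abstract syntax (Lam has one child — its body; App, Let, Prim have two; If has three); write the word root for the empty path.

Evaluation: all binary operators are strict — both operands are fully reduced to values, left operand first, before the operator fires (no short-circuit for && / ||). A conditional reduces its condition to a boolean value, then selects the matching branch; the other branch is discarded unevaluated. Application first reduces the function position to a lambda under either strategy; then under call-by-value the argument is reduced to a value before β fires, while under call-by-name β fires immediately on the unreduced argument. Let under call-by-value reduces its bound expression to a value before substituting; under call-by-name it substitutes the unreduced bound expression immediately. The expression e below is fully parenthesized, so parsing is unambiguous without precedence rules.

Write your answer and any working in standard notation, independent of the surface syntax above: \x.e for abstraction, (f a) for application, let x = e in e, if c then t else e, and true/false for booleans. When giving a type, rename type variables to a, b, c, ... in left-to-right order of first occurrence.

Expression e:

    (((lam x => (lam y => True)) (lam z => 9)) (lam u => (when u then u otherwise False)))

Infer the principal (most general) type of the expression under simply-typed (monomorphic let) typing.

Answer: Bool

Derivation:
\y._ : b -> Bool
\x._ : a -> b -> Bool
\z._ : c -> Int
  unify a -> b -> Bool ~ (c -> Int) -> d
  unify a ~ c -> Int
  unify b -> Bool ~ d
_ _ : b -> Bool
u : e
  unify e ~ Bool
u : Bool
  unify Bool ~ Bool
\u._ : Bool -> Bool
  unify b -> Bool ~ (Bool -> Bool) -> f
  unify b ~ Bool -> Bool
  unify Bool ~ f
_ _ : Bool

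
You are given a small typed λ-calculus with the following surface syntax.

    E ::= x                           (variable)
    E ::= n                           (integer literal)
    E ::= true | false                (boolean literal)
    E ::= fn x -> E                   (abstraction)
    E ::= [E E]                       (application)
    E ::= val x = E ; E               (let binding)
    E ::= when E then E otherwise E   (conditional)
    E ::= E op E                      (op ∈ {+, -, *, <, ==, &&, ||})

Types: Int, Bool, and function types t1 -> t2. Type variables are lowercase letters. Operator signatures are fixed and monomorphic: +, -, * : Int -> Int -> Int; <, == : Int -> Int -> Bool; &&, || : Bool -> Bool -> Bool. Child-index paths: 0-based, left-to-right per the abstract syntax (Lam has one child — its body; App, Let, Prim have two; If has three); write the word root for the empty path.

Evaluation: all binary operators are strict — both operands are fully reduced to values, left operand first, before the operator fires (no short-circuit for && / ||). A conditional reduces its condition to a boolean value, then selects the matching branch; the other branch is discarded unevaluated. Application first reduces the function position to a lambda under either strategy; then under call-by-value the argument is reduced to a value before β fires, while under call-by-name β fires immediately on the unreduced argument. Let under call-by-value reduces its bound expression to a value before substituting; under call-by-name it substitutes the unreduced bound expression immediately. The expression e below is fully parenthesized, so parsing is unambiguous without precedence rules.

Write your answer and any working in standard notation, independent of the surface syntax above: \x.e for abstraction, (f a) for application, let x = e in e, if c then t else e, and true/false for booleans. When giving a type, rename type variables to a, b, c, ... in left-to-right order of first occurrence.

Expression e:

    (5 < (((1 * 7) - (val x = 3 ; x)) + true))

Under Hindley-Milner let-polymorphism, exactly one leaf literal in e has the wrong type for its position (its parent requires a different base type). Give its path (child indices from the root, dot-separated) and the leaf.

Answer: 1.1 : true

Derivation:
  unify Int ~ Int
  unify Int ~ Int
  unify Int ~ Int
  unify Int ~ Int
let x : Int
x : Int
  unify Int ~ Int
  unify Int ~ Int
  unify Bool ~ Int
  FAIL: mismatch Bool ~ Int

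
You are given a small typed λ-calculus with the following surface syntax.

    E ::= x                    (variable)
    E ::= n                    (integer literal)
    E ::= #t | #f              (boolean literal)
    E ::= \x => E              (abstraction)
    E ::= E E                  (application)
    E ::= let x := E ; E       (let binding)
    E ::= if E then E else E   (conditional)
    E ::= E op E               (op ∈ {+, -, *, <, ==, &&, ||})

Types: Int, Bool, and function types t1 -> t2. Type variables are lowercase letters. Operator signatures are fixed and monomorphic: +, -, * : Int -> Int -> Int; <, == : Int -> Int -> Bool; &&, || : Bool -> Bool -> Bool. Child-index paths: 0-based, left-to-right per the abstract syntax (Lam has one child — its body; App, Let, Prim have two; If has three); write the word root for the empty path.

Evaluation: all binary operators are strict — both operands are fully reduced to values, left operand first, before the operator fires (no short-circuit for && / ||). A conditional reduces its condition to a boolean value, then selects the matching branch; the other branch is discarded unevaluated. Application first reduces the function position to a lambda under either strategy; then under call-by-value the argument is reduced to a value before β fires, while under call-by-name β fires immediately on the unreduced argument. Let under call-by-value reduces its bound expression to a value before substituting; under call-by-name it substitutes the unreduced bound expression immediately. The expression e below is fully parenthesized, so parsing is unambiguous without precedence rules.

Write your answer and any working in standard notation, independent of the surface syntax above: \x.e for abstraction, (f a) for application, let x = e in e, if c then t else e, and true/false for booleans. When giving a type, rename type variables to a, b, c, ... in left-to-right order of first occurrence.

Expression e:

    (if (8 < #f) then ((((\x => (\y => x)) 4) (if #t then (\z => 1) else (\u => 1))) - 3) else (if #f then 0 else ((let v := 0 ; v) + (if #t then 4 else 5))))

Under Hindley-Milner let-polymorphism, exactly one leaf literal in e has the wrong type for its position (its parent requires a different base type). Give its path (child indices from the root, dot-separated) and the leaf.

Working:
  unify Int ~ Int
  unify Bool ~ Int
  FAIL: mismatch Bool ~ Int

Answer: 0.1 : false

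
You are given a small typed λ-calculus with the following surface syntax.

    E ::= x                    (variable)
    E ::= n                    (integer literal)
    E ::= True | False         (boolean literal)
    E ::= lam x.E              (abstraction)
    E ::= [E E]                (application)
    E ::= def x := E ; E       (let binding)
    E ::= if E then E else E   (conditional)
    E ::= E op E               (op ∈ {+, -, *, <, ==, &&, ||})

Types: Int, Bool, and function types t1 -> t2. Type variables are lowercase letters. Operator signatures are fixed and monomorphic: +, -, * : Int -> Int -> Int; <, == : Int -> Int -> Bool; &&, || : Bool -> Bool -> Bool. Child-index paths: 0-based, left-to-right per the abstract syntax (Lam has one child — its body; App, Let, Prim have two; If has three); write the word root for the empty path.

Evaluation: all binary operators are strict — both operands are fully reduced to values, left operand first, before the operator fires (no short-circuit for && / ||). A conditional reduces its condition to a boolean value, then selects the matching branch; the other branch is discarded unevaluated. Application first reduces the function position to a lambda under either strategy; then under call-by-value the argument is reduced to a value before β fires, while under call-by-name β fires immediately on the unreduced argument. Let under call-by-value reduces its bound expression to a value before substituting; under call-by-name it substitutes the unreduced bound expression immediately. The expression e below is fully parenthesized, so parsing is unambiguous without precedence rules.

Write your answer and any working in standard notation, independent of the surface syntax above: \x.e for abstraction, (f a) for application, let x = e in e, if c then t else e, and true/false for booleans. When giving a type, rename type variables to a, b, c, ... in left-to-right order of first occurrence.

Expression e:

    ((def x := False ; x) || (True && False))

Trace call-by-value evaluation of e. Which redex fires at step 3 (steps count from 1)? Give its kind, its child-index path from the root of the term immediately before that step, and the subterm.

Answer: delta at root : (false || false)

Derivation:
step 0: ((let x = false in x) || (true && false))
step 1: [let@0] (false || (true && false))
step 2: [delta@1] (false || false)
step 3: [delta@root] false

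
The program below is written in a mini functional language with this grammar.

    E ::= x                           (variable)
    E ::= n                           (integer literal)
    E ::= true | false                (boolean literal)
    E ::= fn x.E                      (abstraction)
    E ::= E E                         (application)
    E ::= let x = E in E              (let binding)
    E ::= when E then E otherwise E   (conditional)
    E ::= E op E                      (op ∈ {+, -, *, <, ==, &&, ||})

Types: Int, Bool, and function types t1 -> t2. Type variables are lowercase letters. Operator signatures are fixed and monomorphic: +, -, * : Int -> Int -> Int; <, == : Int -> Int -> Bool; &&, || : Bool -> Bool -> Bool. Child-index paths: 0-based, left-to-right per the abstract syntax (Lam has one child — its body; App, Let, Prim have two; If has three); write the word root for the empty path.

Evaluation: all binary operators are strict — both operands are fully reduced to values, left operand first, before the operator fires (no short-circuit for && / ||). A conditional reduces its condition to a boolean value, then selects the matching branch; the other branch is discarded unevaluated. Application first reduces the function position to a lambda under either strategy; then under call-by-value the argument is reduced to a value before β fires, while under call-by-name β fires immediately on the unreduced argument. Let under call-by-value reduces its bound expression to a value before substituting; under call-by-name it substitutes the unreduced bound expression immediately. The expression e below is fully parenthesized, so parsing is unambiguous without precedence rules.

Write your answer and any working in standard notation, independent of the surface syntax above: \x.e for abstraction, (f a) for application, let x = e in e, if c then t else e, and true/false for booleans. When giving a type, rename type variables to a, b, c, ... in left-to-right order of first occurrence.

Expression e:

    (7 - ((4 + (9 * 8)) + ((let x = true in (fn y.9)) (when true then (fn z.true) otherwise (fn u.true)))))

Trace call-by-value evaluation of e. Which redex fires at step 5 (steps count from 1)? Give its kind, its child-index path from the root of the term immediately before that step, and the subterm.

Working:
step 0: (7 - ((4 + (9 * 8)) + ((let x = true in (\y.9)) (if true then (\z.true) else (\u.true)))))
step 1: [delta@1.0.1] (7 - ((4 + 72) + ((let x = true in (\y.9)) (if true then (\z.true) else (\u.true)))))
step 2: [delta@1.0] (7 - (76 + ((let x = true in (\y.9)) (if true then (\z.true) else (\u.true)))))
step 3: [let@1.1.0] (7 - (76 + ((\y.9) (if true then (\z.true) else (\u.true)))))
step 4: [if@1.1.1] (7 - (76 + ((\y.9) (\z.true))))
step 5: [beta@1.1] (7 - (76 + 9))

Answer: beta at 1.1 : ((\y.9) (\z.true))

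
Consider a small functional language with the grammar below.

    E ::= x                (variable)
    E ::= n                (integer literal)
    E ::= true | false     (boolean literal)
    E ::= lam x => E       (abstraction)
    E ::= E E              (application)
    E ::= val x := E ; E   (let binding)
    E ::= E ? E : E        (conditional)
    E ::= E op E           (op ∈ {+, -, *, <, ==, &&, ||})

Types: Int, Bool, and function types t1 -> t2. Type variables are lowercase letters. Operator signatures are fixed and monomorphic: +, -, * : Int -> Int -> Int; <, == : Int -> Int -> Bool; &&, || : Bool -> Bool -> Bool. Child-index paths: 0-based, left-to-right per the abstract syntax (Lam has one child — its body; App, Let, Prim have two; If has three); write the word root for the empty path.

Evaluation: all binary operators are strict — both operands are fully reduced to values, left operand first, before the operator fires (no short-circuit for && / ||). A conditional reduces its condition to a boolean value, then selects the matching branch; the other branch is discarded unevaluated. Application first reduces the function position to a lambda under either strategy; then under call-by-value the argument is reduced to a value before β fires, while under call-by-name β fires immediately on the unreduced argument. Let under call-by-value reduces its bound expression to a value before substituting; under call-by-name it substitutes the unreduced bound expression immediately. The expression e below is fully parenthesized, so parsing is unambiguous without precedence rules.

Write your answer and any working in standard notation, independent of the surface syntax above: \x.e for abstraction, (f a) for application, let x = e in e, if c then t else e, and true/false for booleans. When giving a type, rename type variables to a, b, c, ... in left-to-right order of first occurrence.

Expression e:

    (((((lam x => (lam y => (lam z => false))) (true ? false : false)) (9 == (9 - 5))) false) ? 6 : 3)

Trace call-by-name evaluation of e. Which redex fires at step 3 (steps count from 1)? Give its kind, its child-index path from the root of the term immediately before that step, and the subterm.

Working:
step 0: (if ((((\x.(\y.(\z.false))) (if true then false else false)) (9 == (9 - 5))) false) then 6 else 3)
step 1: [beta@0.0.0] (if (((\y.(\z.false)) (9 == (9 - 5))) false) then 6 else 3)
step 2: [beta@0.0] (if ((\z.false) false) then 6 else 3)
step 3: [beta@0] (if false then 6 else 3)

Answer: beta at 0 : ((\z.false) false)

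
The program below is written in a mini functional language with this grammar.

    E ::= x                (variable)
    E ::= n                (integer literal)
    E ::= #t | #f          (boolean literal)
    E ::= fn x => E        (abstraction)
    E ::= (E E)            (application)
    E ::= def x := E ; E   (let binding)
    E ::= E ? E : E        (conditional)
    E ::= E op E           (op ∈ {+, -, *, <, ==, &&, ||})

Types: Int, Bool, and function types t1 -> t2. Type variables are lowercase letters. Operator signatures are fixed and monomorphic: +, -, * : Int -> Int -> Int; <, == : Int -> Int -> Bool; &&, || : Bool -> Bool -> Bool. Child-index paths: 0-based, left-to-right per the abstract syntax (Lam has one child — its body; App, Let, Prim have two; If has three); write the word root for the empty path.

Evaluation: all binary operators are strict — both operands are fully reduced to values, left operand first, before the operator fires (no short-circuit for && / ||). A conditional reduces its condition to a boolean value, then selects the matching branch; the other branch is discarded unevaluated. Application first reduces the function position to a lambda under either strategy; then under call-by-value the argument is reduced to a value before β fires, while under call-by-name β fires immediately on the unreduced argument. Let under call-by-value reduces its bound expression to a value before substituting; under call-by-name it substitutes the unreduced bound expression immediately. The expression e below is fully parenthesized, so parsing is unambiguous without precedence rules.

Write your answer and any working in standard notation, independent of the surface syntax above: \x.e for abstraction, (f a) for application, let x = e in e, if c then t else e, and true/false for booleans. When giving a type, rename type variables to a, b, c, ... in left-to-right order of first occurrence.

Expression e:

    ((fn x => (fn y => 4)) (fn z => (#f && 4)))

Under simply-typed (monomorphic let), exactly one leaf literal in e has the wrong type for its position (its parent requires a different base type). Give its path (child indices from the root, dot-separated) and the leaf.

Trace:
\y._ : b -> Int
\x._ : a -> b -> Int
  unify Bool ~ Bool
  unify Int ~ Bool
  FAIL: mismatch Int ~ Bool

Answer: 1.0.1 : 4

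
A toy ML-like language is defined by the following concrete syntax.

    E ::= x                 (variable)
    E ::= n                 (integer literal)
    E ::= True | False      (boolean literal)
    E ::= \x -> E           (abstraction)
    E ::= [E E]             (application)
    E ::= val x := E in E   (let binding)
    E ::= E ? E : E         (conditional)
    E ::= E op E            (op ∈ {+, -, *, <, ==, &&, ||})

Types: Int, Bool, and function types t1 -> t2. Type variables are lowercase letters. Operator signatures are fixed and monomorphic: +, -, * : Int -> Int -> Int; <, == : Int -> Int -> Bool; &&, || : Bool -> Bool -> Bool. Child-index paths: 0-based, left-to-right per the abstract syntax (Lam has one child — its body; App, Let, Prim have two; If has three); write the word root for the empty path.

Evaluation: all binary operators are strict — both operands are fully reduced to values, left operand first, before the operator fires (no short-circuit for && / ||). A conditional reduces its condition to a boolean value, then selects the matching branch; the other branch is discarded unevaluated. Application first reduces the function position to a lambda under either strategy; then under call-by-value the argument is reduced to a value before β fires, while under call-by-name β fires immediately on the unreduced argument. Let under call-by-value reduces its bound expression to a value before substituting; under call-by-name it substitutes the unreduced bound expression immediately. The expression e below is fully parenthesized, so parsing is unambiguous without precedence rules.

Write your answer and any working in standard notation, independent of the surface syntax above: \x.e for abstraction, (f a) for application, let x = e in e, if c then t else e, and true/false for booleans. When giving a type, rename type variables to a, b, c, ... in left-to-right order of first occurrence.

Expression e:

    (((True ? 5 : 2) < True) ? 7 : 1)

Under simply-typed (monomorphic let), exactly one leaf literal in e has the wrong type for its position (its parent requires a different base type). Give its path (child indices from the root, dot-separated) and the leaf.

Working:
  unify Bool ~ Bool
  unify Int ~ Int
  unify Int ~ Int
  unify Bool ~ Int
  FAIL: mismatch Bool ~ Int

Answer: 0.1 : true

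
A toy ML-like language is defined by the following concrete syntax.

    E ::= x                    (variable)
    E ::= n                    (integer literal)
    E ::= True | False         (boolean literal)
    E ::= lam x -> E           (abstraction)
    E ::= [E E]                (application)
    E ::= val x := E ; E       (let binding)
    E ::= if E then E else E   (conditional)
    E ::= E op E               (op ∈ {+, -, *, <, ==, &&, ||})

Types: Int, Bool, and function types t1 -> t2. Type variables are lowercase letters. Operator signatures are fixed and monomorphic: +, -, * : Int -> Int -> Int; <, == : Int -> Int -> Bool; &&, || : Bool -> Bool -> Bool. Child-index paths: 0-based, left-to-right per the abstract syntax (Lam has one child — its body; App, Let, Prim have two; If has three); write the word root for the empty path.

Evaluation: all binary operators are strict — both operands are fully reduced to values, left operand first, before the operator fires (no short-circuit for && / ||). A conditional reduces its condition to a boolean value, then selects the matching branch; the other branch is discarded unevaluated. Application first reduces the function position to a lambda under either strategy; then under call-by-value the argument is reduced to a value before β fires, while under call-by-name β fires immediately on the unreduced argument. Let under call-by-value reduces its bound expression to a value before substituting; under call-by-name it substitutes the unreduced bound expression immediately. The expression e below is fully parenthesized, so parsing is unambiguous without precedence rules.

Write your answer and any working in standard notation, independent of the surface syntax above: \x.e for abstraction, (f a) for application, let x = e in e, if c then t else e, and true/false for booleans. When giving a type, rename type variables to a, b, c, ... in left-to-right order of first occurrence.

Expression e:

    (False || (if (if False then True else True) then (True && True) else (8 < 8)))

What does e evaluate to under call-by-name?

Answer: true

Trace:
step 0: (false || (if (if false then true else true) then (true && true) else (8 < 8)))
step 1: [if@1.0] (false || (if true then (true && true) else (8 < 8)))
step 2: [if@1] (false || (true && true))
step 3: [delta@1] (false || true)
step 4: [delta@root] true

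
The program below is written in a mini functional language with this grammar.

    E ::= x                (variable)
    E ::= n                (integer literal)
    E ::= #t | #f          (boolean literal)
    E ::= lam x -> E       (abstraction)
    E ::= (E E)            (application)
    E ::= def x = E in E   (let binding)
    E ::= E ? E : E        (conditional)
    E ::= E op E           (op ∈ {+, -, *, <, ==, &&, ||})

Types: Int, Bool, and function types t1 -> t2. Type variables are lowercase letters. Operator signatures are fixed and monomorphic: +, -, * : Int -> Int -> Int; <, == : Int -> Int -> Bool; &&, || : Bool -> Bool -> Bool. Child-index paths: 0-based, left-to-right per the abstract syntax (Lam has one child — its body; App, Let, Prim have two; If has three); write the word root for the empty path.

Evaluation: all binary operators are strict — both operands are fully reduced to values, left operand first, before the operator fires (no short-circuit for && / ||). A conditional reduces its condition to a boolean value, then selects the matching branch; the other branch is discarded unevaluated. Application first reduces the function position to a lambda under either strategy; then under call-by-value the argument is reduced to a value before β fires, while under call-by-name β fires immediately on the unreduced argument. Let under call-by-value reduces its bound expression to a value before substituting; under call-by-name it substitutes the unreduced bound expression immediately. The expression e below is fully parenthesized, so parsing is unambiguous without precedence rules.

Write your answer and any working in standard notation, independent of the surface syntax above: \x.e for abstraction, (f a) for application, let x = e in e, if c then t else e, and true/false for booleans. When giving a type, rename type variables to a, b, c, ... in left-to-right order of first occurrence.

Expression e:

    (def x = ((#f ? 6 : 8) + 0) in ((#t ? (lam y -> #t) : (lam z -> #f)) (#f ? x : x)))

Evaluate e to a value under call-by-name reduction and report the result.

Derivation:
step 0: (let x = ((if false then 6 else 8) + 0) in ((if true then (\y.true) else (\z.false)) (if false then x else x)))
step 1: [let@root] ((if true then (\y.true) else (\z.false)) (if false then ((if false then 6 else 8) + 0) else ((if false then 6 else 8) + 0)))
step 2: [if@0] ((\y.true) (if false then ((if false then 6 else 8) + 0) else ((if false then 6 else 8) + 0)))
step 3: [beta@root] true

Answer: true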